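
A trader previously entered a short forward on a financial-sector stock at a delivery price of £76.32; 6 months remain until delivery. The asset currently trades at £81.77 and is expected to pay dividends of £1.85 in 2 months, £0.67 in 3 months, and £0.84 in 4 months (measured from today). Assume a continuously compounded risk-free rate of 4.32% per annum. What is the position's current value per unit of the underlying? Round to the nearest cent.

-£3.75

PV(remaining dividends) I = 1.85·e^(−0.0432·2/12) + 0.67·e^(−0.0432·3/12) + 0.84·e^(−0.0432·4/12) = 3.3275
Current forward F = (S − I)·e^(rT) = (81.77 − 3.3275)·e^(0.0432·6/12) = 78.4425 × 1.021835 = 80.1553
Value (long) = (F − K)·e^(−rT) = (80.1553 − 76.32) × 0.978632 = 3.7533
Short position value = −(long value) = -£3.75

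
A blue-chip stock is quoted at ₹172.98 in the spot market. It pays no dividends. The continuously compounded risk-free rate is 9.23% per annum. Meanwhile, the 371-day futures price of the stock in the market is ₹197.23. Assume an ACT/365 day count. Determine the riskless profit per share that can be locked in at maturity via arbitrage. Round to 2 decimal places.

₹7.24 per share

Fair futures: F* = S·e^(carry·T), with carry = r = 0.0923
F* = 172.98 · e^(0.0923 × 371/365) = 172.98 · e^0.093817 = 172.98 × 1.098359 = ₹189.9941
Market ₹197.23 > fair ₹189.9941: forward overpriced → cash-and-carry (buy spot, short the forward).
At maturity, profit = |F_mkt − F*| = |197.23 − 189.9941| = ₹7.24 per share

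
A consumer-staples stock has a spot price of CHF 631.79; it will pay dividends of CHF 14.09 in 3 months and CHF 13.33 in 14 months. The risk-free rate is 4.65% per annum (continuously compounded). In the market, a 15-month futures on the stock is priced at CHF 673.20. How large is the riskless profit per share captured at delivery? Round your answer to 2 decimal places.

PV(dividends) I = 14.09·e^(−0.0465·3/12) + 13.33·e^(−0.0465·14/12) = 26.5533
Fair futures F* = (S − I)·e^(rT) = (631.79 − 26.5533)·e^0.058125 = 605.2367 × 1.059847 = 641.4583
Market CHF 673.20 > fair 641.4583: forward overpriced → cash-and-carry (borrow at r, buy the stock and collect the dividends, short the forward).
Profit at T = |F_mkt − F*| = |673.20 − 641.4583| = CHF 31.74 per share

CHF 31.74 per share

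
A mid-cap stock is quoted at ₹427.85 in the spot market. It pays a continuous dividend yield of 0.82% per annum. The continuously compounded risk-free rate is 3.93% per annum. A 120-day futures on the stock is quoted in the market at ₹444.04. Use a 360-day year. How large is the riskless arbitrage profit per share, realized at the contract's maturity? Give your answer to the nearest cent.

Fair futures: F* = S·e^(carry·T), with carry = (r − q) = 0.0393 − 0.0082 = 0.0311
F* = 427.85 · e^(0.0311 × 120/360) = 427.85 · e^0.010367 = 427.85 × 1.010421 = ₹432.3086
Market ₹444.04 > fair ₹432.3086: forward overpriced → cash-and-carry (buy spot, short the forward).
At maturity, profit = |F_mkt − F*| = |444.04 − 432.3086| = ₹11.73 per share

₹11.73 per share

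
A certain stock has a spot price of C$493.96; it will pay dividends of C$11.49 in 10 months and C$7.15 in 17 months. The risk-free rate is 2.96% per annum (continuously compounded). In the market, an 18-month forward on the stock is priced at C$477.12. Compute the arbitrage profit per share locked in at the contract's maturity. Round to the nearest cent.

C$20.38 per share

PV(dividends) I = 11.49·e^(−0.0296·10/12) + 7.15·e^(−0.0296·17/12) = 18.0664
Fair forward F* = (S − I)·e^(rT) = (493.96 − 18.0664)·e^0.044400 = 475.8936 × 1.045400 = 497.4992
Market C$477.12 < fair 497.4992: forward underpriced → reverse cash-and-carry (short the stock, invest proceeds at r, pay the dividends, go long the forward).
Profit at T = |F_mkt − F*| = |477.12 − 497.4992| = C$20.38 per share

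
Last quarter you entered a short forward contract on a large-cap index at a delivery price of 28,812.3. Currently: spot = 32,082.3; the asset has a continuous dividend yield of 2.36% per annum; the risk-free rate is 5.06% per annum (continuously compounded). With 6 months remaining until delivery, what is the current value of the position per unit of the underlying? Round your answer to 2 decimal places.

-3613.46

Current fair forward for the remaining 6 months: F = S·e^((r − q)·T), (r − q) = 0.0506 − 0.0236 = 0.0270
F = 32082.3 · e^(0.0270 × 6/12) = 32082.3 × 1.01359154 = 32518.3479
Value of long forward = (F − K)·e^(−rT) = (32518.3479 − 28812.3) · e^(−0.0506·6/12)
= 3706.0479 × 0.97501736 = 3613.46
Short position value = −(long value) = -3613.46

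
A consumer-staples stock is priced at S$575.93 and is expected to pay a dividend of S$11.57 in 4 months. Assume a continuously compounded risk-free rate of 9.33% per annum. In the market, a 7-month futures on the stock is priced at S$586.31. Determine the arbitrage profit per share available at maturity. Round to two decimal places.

S$9.99 per share

PV(dividends) I = 11.57·e^(−0.0933·4/12) = 11.2157
Fair futures F* = (S − I)·e^(rT) = (575.93 − 11.2157)·e^0.054425 = 564.7143 × 1.055933 = 596.3005
Market S$586.31 < fair 596.3005: forward underpriced → reverse cash-and-carry (short the stock, invest proceeds at r, pay the dividends, go long the forward).
Profit at T = |F_mkt − F*| = |586.31 − 596.3005| = S$9.99 per share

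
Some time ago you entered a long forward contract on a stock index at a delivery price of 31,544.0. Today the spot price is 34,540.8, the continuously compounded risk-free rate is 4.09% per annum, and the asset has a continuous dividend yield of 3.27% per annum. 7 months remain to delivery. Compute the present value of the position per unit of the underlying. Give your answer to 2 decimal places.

Current fair forward for the remaining 7 months: F = S·e^((r − q)·T), (r − q) = 0.0409 − 0.0327 = 0.0082
F = 34540.8 · e^(0.0082 × 7/12) = 34540.8 × 1.00479479 = 34706.4159
Value of long forward = (F − K)·e^(−rT) = (34706.4159 − 31544.0) · e^(−0.0409·7/12)
= 3162.4159 × 0.97642403 = 3087.86

3087.86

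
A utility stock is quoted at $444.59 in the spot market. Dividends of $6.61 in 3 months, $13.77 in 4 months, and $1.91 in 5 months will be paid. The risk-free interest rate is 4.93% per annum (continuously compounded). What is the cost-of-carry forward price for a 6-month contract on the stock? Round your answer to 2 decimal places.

PV(dividends) I = 6.61·e^(−0.0493·3/12) + 13.77·e^(−0.0493·4/12) + 1.91·e^(−0.0493·5/12)
I = 6.5290 + 13.5456 + 1.8712 = 21.9458
F = (S − I)·e^(rT) = (444.59 − 21.9458) · e^(0.0493·6/12)
= 422.6442 · e^0.024650 = 422.6442 × 1.024956 = $433.19

$433.19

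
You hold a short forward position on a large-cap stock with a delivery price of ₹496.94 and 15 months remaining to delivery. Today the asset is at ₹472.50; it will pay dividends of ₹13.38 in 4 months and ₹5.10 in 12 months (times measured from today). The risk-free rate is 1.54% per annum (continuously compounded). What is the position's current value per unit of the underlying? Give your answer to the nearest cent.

₹33.30

PV(remaining dividends) I = 13.38·e^(−0.0154·4/12) + 5.10·e^(−0.0154·12/12) = 18.3336
Current forward F = (S − I)·e^(rT) = (472.50 − 18.3336)·e^(0.0154·15/12) = 454.1664 × 1.019436 = 462.9936
Value (long) = (F − K)·e^(−rT) = (462.9936 − 496.94) × 0.980934 = -33.2992
Short position value = −(long value) = ₹33.30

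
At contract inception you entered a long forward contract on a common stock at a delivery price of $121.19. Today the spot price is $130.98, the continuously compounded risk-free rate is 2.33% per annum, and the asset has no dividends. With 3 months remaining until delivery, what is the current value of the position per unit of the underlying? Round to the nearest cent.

$10.49

Current fair forward for the remaining 3 months: F = S·e^(r·T), r = 0.0233
F = 130.98 · e^(0.0233 × 3/12) = 130.98 × 1.005842 = 131.7452
Value of long forward = (F − K)·e^(−rT) = (131.7452 − 121.19) · e^(−0.0233·3/12)
= 10.5552 × 0.994192 = 10.49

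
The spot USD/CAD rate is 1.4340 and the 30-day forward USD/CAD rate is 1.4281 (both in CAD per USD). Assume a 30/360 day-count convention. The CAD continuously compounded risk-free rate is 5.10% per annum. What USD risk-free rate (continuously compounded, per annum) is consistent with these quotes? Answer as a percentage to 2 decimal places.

F = S·e^((r_CAD − r_USD)T) ⇒ r_USD = r_CAD − ln(F/S)/T
ln(1.4281/1.4340) = -0.004123; /(30/360) = -0.049476
r_USD = 0.0510 + 0.049476 = 0.100476
r_USD = 10.05%

10.05%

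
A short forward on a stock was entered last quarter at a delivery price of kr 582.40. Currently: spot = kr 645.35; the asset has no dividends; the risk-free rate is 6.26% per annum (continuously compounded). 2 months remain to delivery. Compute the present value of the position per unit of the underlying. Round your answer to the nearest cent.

-kr 68.99

Current fair forward for the remaining 2 months: F = S·e^(r·T), r = 0.0626
F = 645.35 · e^(0.0626 × 2/12) = 645.35 × 1.010488 = 652.1184
Value of long forward = (F − K)·e^(−rT) = (652.1184 − 582.40) · e^(−0.0626·2/12)
= 69.7184 × 0.989621 = 68.99
Short position value = −(long value) = -kr 68.99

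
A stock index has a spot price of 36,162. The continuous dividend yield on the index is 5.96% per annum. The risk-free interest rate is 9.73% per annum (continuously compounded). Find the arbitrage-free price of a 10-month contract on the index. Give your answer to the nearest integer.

37,316

F = S·e^((r − q)T) = 36162 · e^((0.0973 − 0.0596) × 10/12)
= 36162 · e^0.031417 = 36162 × 1.031916
F = 37,316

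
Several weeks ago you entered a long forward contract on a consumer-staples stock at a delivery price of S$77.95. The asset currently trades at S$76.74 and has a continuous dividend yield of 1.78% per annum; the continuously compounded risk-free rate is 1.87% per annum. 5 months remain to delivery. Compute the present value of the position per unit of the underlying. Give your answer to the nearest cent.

Current fair forward for the remaining 5 months: F = S·e^((r − q)·T), (r − q) = 0.0187 − 0.0178 = 0.0009
F = 76.74 · e^(0.0009 × 5/12) = 76.74 × 1.000375 = 76.7688
Value of long forward = (F − K)·e^(−rT) = (76.7688 − 77.95) · e^(−0.0187·5/12)
= -1.1812 × 0.992239 = -1.17

-S$1.17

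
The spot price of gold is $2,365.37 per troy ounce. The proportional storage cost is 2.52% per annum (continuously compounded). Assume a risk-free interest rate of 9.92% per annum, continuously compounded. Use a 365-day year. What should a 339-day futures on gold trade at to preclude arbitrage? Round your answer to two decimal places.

$2,655.08 per troy ounce

Net carry = r + u − y = 0.0992 + 0.0252 − 0.0000 = 0.1244
F = S·e^((r+u−y)T) = 2365.37 · e^(0.1244 × 339/365) = 2365.37 · e^0.11553863
= 2365.37 × 1.12247788 = $2,655.08 per troy ounce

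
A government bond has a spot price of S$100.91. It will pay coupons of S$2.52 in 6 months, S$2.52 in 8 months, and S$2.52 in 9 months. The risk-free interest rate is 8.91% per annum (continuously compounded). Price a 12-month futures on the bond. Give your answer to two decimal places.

S$102.51

PV(coupons) I = 2.52·e^(−0.0891·6/12) + 2.52·e^(−0.0891·8/12) + 2.52·e^(−0.0891·9/12)
I = 2.4102 + 2.3747 + 2.3571 = 7.1420
F = (S − I)·e^(rT) = (100.91 − 7.1420) · e^(0.0891·12/12)
= 93.7680 · e^0.089100 = 93.7680 × 1.093190 = S$102.51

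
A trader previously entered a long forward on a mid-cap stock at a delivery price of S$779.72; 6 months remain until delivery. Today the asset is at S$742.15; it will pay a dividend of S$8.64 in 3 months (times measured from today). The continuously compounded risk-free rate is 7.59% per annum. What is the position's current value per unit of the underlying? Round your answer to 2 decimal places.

PV(remaining dividends) I = 8.64·e^(−0.0759·3/12) = 8.4776
Current forward F = (S − I)·e^(rT) = (742.15 − 8.4776)·e^(0.0759·6/12) = 733.6724 × 1.038679 = 762.0501
Value (long) = (F − K)·e^(−rT) = (762.0501 − 779.72) × 0.962761 = -17.0119
Value = -S$17.01

-S$17.01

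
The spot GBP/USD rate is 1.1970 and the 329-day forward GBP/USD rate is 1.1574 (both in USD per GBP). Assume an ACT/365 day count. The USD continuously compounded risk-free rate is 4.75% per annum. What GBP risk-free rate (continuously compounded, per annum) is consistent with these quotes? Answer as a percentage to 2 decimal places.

8.48%

F = S·e^((r_USD − r_GBP)T) ⇒ r_GBP = r_USD − ln(F/S)/T
ln(1.1574/1.1970) = -0.033642; /(329/365) = -0.037323
r_GBP = 0.0475 + 0.037323 = 0.084823
r_GBP = 8.48%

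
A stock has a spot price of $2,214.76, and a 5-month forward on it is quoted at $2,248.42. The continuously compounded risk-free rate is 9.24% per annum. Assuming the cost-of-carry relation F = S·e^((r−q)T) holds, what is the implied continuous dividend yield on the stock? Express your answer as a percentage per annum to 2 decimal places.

From F = S·e^((r−q)T): (r − q) = ln(F/S)/T
ln(2248.42/2214.76) = ln(1.015198) = 0.015084
(r − q) = 0.015084 / (5/12) = 0.036202
q = r − ln(F/S)/T = 0.0924 − 0.036202 = 0.056198
q = 5.62%

5.62%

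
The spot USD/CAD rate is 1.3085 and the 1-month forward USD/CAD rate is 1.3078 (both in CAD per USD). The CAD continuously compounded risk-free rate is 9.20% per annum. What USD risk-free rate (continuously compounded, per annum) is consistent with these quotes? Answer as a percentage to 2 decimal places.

F = S·e^((r_CAD − r_USD)T) ⇒ r_USD = r_CAD − ln(F/S)/T
ln(1.3078/1.3085) = -0.000535; /(1/12) = -0.006420
r_USD = 0.0920 + 0.006420 = 0.098420
r_USD = 9.84%

9.84%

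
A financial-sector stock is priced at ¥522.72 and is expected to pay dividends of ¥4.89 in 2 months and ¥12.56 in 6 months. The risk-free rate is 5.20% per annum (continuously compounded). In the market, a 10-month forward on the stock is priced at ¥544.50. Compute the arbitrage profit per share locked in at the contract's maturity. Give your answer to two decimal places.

PV(dividends) I = 4.89·e^(−0.0520·2/12) + 12.56·e^(−0.0520·6/12) = 17.0855
Fair forward F* = (S − I)·e^(rT) = (522.72 − 17.0855)·e^0.043333 = 505.6345 × 1.044286 = 528.0270
Market ¥544.50 > fair 528.0270: forward overpriced → cash-and-carry (borrow at r, buy the stock and collect the dividends, short the forward).
Profit at T = |F_mkt − F*| = |544.50 − 528.0270| = ¥16.47 per share

¥16.47 per share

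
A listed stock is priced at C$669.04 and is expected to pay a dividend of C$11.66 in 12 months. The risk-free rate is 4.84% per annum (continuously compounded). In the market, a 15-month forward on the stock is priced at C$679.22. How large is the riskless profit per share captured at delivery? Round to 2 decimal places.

C$19.74 per share

PV(dividends) I = 11.66·e^(−0.0484·12/12) = 11.1091
Fair forward F* = (S − I)·e^(rT) = (669.04 − 11.1091)·e^0.060500 = 657.9309 × 1.062368 = 698.9647
Market C$679.22 < fair 698.9647: forward underpriced → reverse cash-and-carry (short the stock, invest proceeds at r, pay the dividends, go long the forward).
Profit at T = |F_mkt − F*| = |679.22 − 698.9647| = C$19.74 per share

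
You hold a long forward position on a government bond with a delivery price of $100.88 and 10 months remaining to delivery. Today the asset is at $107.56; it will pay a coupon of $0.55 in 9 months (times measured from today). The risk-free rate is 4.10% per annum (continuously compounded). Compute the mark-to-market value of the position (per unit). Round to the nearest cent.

PV(remaining coupons) I = 0.55·e^(−0.0410·9/12) = 0.5333
Current forward F = (S − I)·e^(rT) = (107.56 − 0.5333)·e^(0.0410·10/12) = 107.0267 × 1.034757 = 110.7466
Value (long) = (F − K)·e^(−rT) = (110.7466 − 100.88) × 0.966410 = 9.5352
Value = $9.54

$9.54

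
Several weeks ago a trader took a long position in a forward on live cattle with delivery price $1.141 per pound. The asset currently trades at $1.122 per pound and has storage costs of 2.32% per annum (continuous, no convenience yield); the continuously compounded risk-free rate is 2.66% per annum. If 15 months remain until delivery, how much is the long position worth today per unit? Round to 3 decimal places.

$0.051 per pound

Current fair forward for the remaining 15 months: F = S·e^((r + u)·T), (r + u) = 0.0266 + 0.0232 = 0.0498
F = 1.122 · e^(0.0498 × 15/12) = 1.122 × 1.064228 = 1.1941
Value of long forward = (F − K)·e^(−rT) = (1.1941 − 1.141) · e^(−0.0266·15/12)
= 0.0531 × 0.967297 = 0.051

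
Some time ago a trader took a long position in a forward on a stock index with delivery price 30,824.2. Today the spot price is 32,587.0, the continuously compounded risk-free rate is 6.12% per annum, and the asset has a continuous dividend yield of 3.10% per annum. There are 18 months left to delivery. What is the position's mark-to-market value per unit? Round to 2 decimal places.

2985.86

Current fair forward for the remaining 18 months: F = S·e^((r − q)·T), (r − q) = 0.0612 − 0.0310 = 0.0302
F = 32587.0 · e^(0.0302 × 18/12) = 32587.0 × 1.04634172 = 34097.1376
Value of long forward = (F − K)·e^(−rT) = (34097.1376 − 30824.2) · e^(−0.0612·18/12)
= 3272.9376 × 0.91228759 = 2985.86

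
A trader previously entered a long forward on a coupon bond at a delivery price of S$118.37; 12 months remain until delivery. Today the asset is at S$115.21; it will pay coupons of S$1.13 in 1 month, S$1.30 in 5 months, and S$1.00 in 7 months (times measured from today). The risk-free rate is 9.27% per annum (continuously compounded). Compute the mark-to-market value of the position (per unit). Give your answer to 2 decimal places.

PV(remaining coupons) I = 1.13·e^(−0.0927·1/12) + 1.30·e^(−0.0927·5/12) + 1.00·e^(−0.0927·7/12) = 3.3194
Current forward F = (S − I)·e^(rT) = (115.21 − 3.3194)·e^(0.0927·12/12) = 111.8906 × 1.097133 = 122.7589
Value (long) = (F − K)·e^(−rT) = (122.7589 − 118.37) × 0.911467 = 4.0003
Value = S$4.00

S$4.00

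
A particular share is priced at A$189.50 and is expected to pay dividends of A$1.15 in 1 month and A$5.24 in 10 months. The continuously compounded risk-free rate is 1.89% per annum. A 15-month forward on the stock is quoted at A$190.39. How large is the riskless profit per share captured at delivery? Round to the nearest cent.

PV(dividends) I = 1.15·e^(−0.0189·1/12) + 5.24·e^(−0.0189·10/12) = 6.3063
Fair forward F* = (S − I)·e^(rT) = (189.50 − 6.3063)·e^0.023625 = 183.1937 × 1.023906 = 187.5731
Market A$190.39 > fair 187.5731: forward overpriced → cash-and-carry (borrow at r, buy the stock and collect the dividends, short the forward).
Profit at T = |F_mkt − F*| = |190.39 − 187.5731| = A$2.82 per share

A$2.82 per share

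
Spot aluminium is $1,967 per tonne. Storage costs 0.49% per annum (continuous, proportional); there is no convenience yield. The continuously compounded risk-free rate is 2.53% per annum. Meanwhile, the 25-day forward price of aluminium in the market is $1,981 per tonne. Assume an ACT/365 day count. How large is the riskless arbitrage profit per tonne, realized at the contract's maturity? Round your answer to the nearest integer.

$10 per tonne

Fair forward: F* = S·e^(carry·T), with carry = (r + u) = 0.0253 + 0.0049 = 0.0302
F* = 1967 · e^(0.0302 × 25/365) = 1967 · e^0.002068 = 1967 × 1.002070 = $1971.0717
Market $1981 > fair $1971.0717: forward overpriced → cash-and-carry (buy spot, short the forward).
At maturity, profit = |F_mkt − F*| = |1981 − 1971.0717| = $10 per tonne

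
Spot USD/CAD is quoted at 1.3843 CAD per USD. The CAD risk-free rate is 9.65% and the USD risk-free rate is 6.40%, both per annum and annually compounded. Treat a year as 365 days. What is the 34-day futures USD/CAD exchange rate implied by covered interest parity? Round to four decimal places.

1.3882

By covered interest parity, F = S · (1+r_CAD)^T / (1+r_USD)^T
= 1.3843 × 1.008618 / 1.005795 = 1.3843 × 1.002807
F = 1.3882 CAD per USD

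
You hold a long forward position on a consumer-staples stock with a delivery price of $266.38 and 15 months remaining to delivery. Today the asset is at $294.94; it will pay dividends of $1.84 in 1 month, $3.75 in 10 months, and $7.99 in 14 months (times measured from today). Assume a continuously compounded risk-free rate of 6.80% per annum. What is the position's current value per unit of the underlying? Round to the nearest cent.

PV(remaining dividends) I = 1.84·e^(−0.0680·1/12) + 3.75·e^(−0.0680·10/12) + 7.99·e^(−0.0680·14/12) = 12.7536
Current forward F = (S − I)·e^(rT) = (294.94 − 12.7536)·e^(0.0680·15/12) = 282.1864 × 1.088717 = 307.2211
Value (long) = (F − K)·e^(−rT) = (307.2211 − 266.38) × 0.918512 = 37.5130
Value = $37.51

$37.51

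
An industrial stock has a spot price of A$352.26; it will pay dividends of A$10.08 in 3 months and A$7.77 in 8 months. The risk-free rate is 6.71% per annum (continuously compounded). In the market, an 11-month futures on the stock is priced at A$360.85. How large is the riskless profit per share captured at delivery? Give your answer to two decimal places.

A$4.69 per share

PV(dividends) I = 10.08·e^(−0.0671·3/12) + 7.77·e^(−0.0671·8/12) = 17.3424
Fair futures F* = (S − I)·e^(rT) = (352.26 − 17.3424)·e^0.061508 = 334.9176 × 1.063439 = 356.1644
Market A$360.85 > fair 356.1644: forward overpriced → cash-and-carry (borrow at r, buy the stock and collect the dividends, short the forward).
Profit at T = |F_mkt − F*| = |360.85 − 356.1644| = A$4.69 per share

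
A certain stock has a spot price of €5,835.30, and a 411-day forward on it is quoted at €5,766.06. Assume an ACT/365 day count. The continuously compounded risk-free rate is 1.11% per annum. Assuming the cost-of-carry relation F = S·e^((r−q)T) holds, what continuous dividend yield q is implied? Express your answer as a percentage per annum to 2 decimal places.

2.17%

From F = S·e^((r−q)T): (r − q) = ln(F/S)/T
ln(5766.06/5835.30) = ln(0.988134) = -0.011937
(r − q) = -0.011937 / (411/365) = -0.010601
q = r − ln(F/S)/T = 0.0111 + 0.010601 = 0.021701
q = 2.17%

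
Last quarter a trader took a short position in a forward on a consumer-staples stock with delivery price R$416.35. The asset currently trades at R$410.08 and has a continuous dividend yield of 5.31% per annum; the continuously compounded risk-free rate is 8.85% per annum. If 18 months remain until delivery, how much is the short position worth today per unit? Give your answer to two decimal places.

Current fair forward for the remaining 18 months: F = S·e^((r − q)·T), (r − q) = 0.0885 − 0.0531 = 0.0354
F = 410.08 · e^(0.0354 × 18/12) = 410.08 × 1.054535 = 432.4437
Value of long forward = (F − K)·e^(−rT) = (432.4437 − 416.35) · e^(−0.0885·18/12)
= 16.0937 × 0.875684 = 14.09
Short position value = −(long value) = -R$14.09

-R$14.09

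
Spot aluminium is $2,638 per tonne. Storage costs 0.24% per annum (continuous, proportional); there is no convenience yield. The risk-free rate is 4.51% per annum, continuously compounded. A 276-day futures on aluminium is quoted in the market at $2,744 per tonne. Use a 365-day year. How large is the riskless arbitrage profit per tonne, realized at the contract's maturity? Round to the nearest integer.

$10 per tonne

Fair futures: F* = S·e^(carry·T), with carry = (r + u) = 0.0451 + 0.0024 = 0.0475
F* = 2638 · e^(0.0475 × 276/365) = 2638 · e^0.035918 = 2638 × 1.036571 = $2734.4743
Market $2744 > fair $2734.4743: forward overpriced → cash-and-carry (buy spot, short the forward).
At maturity, profit = |F_mkt − F*| = |2744 − 2734.4743| = $10 per tonne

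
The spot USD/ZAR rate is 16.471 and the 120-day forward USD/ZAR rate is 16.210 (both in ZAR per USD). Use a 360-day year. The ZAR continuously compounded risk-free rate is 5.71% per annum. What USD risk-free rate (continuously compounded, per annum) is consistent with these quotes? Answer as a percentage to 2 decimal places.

F = S·e^((r_ZAR − r_USD)T) ⇒ r_USD = r_ZAR − ln(F/S)/T
ln(16.210/16.471) = -0.015973; /(120/360) = -0.047919
r_USD = 0.0571 + 0.047919 = 0.105019
r_USD = 10.50%

10.50%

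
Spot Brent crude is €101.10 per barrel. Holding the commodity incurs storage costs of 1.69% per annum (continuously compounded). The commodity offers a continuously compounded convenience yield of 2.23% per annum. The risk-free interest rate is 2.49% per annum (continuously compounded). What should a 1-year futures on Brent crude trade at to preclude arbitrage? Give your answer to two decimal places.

Net carry = r + u − y = 0.0249 + 0.0169 − 0.0223 = 0.0195
F = S·e^((r+u−y)T) = 101.10 · e^(0.0195 × 12/12) = 101.10 · e^0.019500
= 101.10 × 1.019691 = €103.09 per barrel

€103.09 per barrel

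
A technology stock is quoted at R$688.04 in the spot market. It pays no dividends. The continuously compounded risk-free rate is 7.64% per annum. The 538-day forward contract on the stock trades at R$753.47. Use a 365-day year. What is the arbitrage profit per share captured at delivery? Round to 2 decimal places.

R$16.58 per share

Fair forward: F* = S·e^(carry·T), with carry = r = 0.0764
F* = 688.04 · e^(0.0764 × 538/365) = 688.04 · e^0.112612 = 688.04 × 1.119198 = R$770.0530
Market R$753.47 < fair R$770.0530: forward underpriced → reverse cash-and-carry (short spot, go long the forward).
At maturity, profit = |F_mkt − F*| = |753.47 − 770.0530| = R$16.58 per share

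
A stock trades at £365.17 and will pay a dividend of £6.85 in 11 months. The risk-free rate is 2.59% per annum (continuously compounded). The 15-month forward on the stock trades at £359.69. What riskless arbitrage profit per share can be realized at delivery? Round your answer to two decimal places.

£10.59 per share

PV(dividends) I = 6.85·e^(−0.0259·11/12) = 6.6893
Fair forward F* = (S − I)·e^(rT) = (365.17 − 6.6893)·e^0.032375 = 358.4807 × 1.032905 = 370.2765
Market £359.69 < fair 370.2765: forward underpriced → reverse cash-and-carry (short the stock, invest proceeds at r, pay the dividends, go long the forward).
Profit at T = |F_mkt − F*| = |359.69 − 370.2765| = £10.59 per share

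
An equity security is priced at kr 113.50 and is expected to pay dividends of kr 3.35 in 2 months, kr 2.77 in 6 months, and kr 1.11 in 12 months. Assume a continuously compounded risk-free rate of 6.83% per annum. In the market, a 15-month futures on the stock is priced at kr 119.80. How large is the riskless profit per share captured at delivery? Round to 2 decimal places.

PV(dividends) I = 3.35·e^(−0.0683·2/12) + 2.77·e^(−0.0683·6/12) + 1.11·e^(−0.0683·12/12) = 7.0258
Fair futures F* = (S − I)·e^(rT) = (113.50 − 7.0258)·e^0.085375 = 106.4742 × 1.089125 = 115.9637
Market kr 119.80 > fair 115.9637: forward overpriced → cash-and-carry (borrow at r, buy the stock and collect the dividends, short the forward).
Profit at T = |F_mkt − F*| = |119.80 − 115.9637| = kr 3.84 per share

kr 3.84 per share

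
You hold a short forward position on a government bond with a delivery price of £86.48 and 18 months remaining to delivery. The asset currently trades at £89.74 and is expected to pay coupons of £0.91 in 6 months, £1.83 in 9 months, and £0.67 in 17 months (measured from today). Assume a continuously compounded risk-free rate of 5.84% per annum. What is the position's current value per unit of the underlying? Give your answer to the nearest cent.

PV(remaining coupons) I = 0.91·e^(−0.0584·6/12) + 1.83·e^(−0.0584·9/12) + 0.67·e^(−0.0584·17/12) = 3.2522
Current forward F = (S − I)·e^(rT) = (89.74 − 3.2522)·e^(0.0584·18/12) = 86.4878 × 1.091551 = 94.4058
Value (long) = (F − K)·e^(−rT) = (94.4058 − 86.48) × 0.916127 = 7.2610
Short position value = −(long value) = -£7.26

-£7.26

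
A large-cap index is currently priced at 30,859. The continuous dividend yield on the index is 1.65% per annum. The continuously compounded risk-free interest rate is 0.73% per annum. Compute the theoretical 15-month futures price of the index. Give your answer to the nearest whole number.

F = S·e^((r − q)T) = 30859 · e^((0.0073 − 0.0165) × 15/12)
= 30859 · e^-0.011500 = 30859 × 0.988566
F = 30,506

30,506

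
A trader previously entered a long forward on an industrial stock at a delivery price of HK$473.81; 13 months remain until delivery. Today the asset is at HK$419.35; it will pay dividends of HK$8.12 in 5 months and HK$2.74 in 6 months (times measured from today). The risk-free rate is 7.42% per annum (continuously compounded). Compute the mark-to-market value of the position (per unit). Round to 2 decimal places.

-HK$28.38

PV(remaining dividends) I = 8.12·e^(−0.0742·5/12) + 2.74·e^(−0.0742·6/12) = 10.5130
Current forward F = (S − I)·e^(rT) = (419.35 − 10.5130)·e^(0.0742·13/12) = 408.8370 × 1.083702 = 443.0575
Value (long) = (F − K)·e^(−rT) = (443.0575 − 473.81) × 0.922763 = -28.3773
Value = -HK$28.38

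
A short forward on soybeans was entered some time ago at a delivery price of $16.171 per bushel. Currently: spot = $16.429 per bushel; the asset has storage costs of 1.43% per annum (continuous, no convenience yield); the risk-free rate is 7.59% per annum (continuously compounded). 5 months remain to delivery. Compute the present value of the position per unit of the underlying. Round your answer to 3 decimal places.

Current fair forward for the remaining 5 months: F = S·e^((r + u)·T), (r + u) = 0.0759 + 0.0143 = 0.0902
F = 16.429 · e^(0.0902 × 5/12) = 16.429 × 1.038299 = 17.0582
Value of long forward = (F − K)·e^(−rT) = (17.0582 − 16.171) · e^(−0.0759·5/12)
= 0.8872 × 0.968870 = 0.860
Short position value = −(long value) = -$0.860

-$0.860 per bushel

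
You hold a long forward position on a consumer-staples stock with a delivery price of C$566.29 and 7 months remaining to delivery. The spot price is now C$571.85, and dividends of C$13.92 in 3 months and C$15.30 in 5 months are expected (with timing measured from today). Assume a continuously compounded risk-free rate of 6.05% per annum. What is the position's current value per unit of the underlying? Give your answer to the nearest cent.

-C$3.43

PV(remaining dividends) I = 13.92·e^(−0.0605·3/12) + 15.30·e^(−0.0605·5/12) = 28.6302
Current forward F = (S − I)·e^(rT) = (571.85 − 28.6302)·e^(0.0605·7/12) = 543.2198 × 1.035922 = 562.7333
Value (long) = (F − K)·e^(−rT) = (562.7333 − 566.29) × 0.965324 = -3.4334
Value = -C$3.43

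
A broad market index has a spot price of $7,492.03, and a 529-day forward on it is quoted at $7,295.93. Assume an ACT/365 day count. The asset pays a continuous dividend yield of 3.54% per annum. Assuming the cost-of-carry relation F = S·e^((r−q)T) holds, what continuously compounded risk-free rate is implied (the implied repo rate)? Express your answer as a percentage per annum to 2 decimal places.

1.71%

From F = S·e^((r−q)T): (r − q) = ln(F/S)/T
ln(7295.93/7492.03) = ln(0.973826) = -0.026523
(r − q) = -0.026523 / (529/365) = -0.018300
r = ln(F/S)/T + q = -0.018300 + 0.0354 = 0.017100
r = 1.71%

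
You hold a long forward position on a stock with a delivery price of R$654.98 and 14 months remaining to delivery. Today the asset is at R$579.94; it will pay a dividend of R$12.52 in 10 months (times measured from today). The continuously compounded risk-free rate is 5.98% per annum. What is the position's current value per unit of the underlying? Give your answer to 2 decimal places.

-R$42.81

PV(remaining dividends) I = 12.52·e^(−0.0598·10/12) = 11.9114
Current forward F = (S − I)·e^(rT) = (579.94 − 11.9114)·e^(0.0598·14/12) = 568.0286 × 1.072258 = 609.0732
Value (long) = (F − K)·e^(−rT) = (609.0732 − 654.98) × 0.932611 = -42.8132
Value = -R$42.81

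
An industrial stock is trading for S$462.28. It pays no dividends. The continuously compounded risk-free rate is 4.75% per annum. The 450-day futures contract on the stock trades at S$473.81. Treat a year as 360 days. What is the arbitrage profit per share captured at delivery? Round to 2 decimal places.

S$16.75 per share

Fair futures: F* = S·e^(carry·T), with carry = r = 0.0475
F* = 462.28 · e^(0.0475 × 450/360) = 462.28 · e^0.059375 = 462.28 × 1.061173 = S$490.5591
Market S$473.81 < fair S$490.5591: forward underpriced → reverse cash-and-carry (short spot, go long the forward).
At maturity, profit = |F_mkt − F*| = |473.81 − 490.5591| = S$16.75 per share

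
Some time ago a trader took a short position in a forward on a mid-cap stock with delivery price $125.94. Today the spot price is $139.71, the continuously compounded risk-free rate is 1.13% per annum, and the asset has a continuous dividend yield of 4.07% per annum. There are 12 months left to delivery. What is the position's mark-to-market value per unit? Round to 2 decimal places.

-$9.61

Current fair forward for the remaining 12 months: F = S·e^((r − q)·T), (r − q) = 0.0113 − 0.0407 = -0.0294
F = 139.71 · e^(-0.0294 × 12/12) = 139.71 × 0.971028 = 135.6623
Value of long forward = (F − K)·e^(−rT) = (135.6623 − 125.94) · e^(−0.0113·12/12)
= 9.7223 × 0.988764 = 9.61
Short position value = −(long value) = -$9.61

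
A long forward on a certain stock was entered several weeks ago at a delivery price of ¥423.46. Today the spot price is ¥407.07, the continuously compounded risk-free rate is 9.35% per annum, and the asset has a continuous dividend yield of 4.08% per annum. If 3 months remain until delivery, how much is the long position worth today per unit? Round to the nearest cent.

-¥10.74

Current fair forward for the remaining 3 months: F = S·e^((r − q)·T), (r − q) = 0.0935 − 0.0408 = 0.0527
F = 407.07 · e^(0.0527 × 3/12) = 407.07 × 1.013262 = 412.4686
Value of long forward = (F − K)·e^(−rT) = (412.4686 − 423.46) · e^(−0.0935·3/12)
= -10.9914 × 0.976896 = -10.74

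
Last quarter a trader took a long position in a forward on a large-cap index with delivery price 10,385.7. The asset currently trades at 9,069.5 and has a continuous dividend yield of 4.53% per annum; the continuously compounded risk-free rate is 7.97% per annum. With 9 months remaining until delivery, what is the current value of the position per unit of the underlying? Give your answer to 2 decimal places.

-1016.55

Current fair forward for the remaining 9 months: F = S·e^((r − q)·T), (r − q) = 0.0797 − 0.0453 = 0.0344
F = 9069.5 · e^(0.0344 × 9/12) = 9069.5 × 1.02613570 = 9306.5377
Value of long forward = (F − K)·e^(−rT) = (9306.5377 − 10385.7) · e^(−0.0797·9/12)
= -1079.1623 × 0.94197645 = -1016.55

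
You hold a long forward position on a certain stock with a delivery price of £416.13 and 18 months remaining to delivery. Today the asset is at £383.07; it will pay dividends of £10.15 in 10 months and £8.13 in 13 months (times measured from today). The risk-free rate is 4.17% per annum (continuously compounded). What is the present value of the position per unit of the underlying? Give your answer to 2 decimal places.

PV(remaining dividends) I = 10.15·e^(−0.0417·10/12) + 8.13·e^(−0.0417·13/12) = 17.5742
Current forward F = (S − I)·e^(rT) = (383.07 − 17.5742)·e^(0.0417·18/12) = 365.4958 × 1.064548 = 389.0878
Value (long) = (F − K)·e^(−rT) = (389.0878 − 416.13) × 0.939366 = -25.4025
Value = -£25.40

-£25.40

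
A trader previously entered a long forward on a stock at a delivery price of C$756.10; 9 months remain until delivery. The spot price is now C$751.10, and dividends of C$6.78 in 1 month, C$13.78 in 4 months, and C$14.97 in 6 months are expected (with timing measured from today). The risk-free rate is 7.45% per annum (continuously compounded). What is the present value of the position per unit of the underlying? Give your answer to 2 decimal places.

C$1.49

PV(remaining dividends) I = 6.78·e^(−0.0745·1/12) + 13.78·e^(−0.0745·4/12) + 14.97·e^(−0.0745·6/12) = 34.6027
Current forward F = (S − I)·e^(rT) = (751.10 − 34.6027)·e^(0.0745·9/12) = 716.4973 × 1.057465 = 757.6708
Value (long) = (F − K)·e^(−rT) = (757.6708 − 756.10) × 0.945657 = 1.4854
Value = C$1.49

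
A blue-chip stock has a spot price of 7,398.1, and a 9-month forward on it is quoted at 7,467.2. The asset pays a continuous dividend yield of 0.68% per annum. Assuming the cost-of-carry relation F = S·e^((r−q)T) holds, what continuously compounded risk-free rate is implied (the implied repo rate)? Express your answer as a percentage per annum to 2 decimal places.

From F = S·e^((r−q)T): (r − q) = ln(F/S)/T
ln(7467.2/7398.1) = ln(1.009340) = 0.009297
(r − q) = 0.009297 / (9/12) = 0.012396
r = ln(F/S)/T + q = 0.012396 + 0.0068 = 0.019196
r = 1.92%

1.92%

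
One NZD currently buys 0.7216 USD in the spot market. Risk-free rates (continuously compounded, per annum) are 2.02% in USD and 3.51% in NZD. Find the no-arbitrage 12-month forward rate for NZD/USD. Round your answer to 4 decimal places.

F = S·e^((r_USD − r_NZD)T) = 0.7216 · e^((0.0202 − 0.0351) × 12/12)
= 0.7216 · e^-0.014900 = 0.7216 × 0.985210
F = 0.7109 USD per NZD

0.7109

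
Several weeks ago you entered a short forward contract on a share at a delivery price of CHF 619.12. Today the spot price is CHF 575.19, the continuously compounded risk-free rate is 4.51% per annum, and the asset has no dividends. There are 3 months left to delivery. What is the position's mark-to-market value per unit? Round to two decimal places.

Current fair forward for the remaining 3 months: F = S·e^(r·T), r = 0.0451
F = 575.19 · e^(0.0451 × 3/12) = 575.19 × 1.011339 = 581.7121
Value of long forward = (F − K)·e^(−rT) = (581.7121 − 619.12) · e^(−0.0451·3/12)
= -37.4079 × 0.988788 = -36.99
Short position value = −(long value) = CHF 36.99

CHF 36.99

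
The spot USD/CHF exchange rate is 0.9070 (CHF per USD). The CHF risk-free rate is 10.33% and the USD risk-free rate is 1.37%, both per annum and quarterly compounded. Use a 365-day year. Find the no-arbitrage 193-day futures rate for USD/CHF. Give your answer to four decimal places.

0.9504

By covered interest parity, F = S · (1+r_CHF/4)^(4T) / (1+r_USD/4)^(4T)
= 0.9070 × 1.055409 / 1.007258 = 0.9070 × 1.047804
F = 0.9504 CHF per USD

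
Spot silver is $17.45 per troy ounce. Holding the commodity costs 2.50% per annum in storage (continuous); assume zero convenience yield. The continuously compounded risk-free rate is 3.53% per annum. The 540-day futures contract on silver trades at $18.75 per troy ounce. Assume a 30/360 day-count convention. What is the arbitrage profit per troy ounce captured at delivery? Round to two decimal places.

$0.35 per troy ounce

Fair futures: F* = S·e^(carry·T), with carry = (r + u) = 0.0353 + 0.0250 = 0.0603
F* = 17.45 · e^(0.0603 × 540/360) = 17.45 · e^0.090450 = 17.45 × 1.094667 = $19.1019
Market $18.75 < fair $19.1019: forward underpriced → reverse cash-and-carry (short spot, go long the forward).
At maturity, profit = |F_mkt − F*| = |18.75 − 19.1019| = $0.35 per troy ounce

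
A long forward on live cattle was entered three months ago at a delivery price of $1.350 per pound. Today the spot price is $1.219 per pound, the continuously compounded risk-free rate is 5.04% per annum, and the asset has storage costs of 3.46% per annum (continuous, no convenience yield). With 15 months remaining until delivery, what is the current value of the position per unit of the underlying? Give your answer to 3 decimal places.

$0.005 per pound

Current fair forward for the remaining 15 months: F = S·e^((r + u)·T), (r + u) = 0.0504 + 0.0346 = 0.0850
F = 1.219 · e^(0.0850 × 15/12) = 1.219 × 1.112100 = 1.3556
Value of long forward = (F − K)·e^(−rT) = (1.3556 − 1.350) · e^(−0.0504·15/12)
= 0.0056 × 0.938943 = 0.005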